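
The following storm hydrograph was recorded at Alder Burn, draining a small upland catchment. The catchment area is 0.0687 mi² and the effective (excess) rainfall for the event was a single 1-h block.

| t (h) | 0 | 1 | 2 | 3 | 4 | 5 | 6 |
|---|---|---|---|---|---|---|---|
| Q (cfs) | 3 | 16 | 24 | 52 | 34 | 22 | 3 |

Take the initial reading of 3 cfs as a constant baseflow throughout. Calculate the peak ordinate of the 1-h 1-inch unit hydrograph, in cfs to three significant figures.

U_p ≈ 16.3 cfs

Direct runoff: 0.0, 13.0, 21.0, 49.0, 31.0, 19.0, 0.0 cfs; ΣQ_DR = 133.0 cfs, peak = 49.0 cfs.
Runoff depth d = ΣQ_DR·Δt / A = 133.0 × 3600 / (0.0687 mi²) = 3.000 in.
The 1-inch UH is the DRH scaled by (1 in)/d, so U_p = 49.0 × 1/3.000 = 16.3 cfs.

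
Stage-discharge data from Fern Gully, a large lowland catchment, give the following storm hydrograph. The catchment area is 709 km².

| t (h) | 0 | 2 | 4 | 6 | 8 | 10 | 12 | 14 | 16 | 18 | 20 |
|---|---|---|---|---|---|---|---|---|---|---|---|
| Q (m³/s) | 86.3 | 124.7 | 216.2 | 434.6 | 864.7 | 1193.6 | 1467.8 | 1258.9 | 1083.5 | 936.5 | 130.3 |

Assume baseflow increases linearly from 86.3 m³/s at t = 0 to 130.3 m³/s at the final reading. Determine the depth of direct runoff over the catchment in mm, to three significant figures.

Direct runoff: 0.00, 34.00, 121.10, 335.10, 760.80, 1085.30, 1355.10, 1141.80, 962.00, 810.60, 0.00 m³/s; ΣQ_DR = 6606 m³/s.
V = ΣQ_DR · Δt = 6606 × 7200 s = 4.756 × 10^7 m³.
Over A = 709 km², depth = V / A = 67.1 mm.

d ≈ 67.1 mm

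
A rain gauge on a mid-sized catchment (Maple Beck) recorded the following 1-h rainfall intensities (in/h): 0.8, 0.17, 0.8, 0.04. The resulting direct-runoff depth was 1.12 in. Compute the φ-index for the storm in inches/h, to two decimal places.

Only the 2 blocks with intensity above φ contribute runoff: 0.8, 0.8 in/h.
Σ(I−φ)·Δt = d  ⇒  (0.8+0.8 − 2φ)·1 = 1.12
φ = (1.600 − 1.12/1) / 2 = 0.24 in/h.

φ ≈ 0.24 in/h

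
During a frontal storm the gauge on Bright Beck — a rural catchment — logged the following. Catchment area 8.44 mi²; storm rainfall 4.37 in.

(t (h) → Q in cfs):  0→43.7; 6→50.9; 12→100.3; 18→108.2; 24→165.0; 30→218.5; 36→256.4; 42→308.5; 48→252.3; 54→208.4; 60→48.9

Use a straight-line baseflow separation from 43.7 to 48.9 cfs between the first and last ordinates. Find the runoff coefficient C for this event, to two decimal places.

ΣQ_DR = 1252 cfs; V = ΣQ_DR·Δt = 2.704 × 10^7 ft³.
Runoff depth d = V / A = 1.379 in.
C = d / P = 1.379 / 4.37 = 0.32.

C ≈ 0.32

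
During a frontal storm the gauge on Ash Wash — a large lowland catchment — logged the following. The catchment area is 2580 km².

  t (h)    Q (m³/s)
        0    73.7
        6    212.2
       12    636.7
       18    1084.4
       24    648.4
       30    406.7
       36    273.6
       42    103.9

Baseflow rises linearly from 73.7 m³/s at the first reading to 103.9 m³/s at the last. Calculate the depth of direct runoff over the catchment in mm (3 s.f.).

Direct runoff: 0.00, 134.19, 554.37, 997.76, 557.44, 311.43, 174.01, 0.00 m³/s; ΣQ_DR = 2729 m³/s.
V = ΣQ_DR · Δt = 2729 × 21600 s = 5.895 × 10^7 m³.
Over A = 2580 km², depth = V / A = 22.8 mm.

d ≈ 22.8 mm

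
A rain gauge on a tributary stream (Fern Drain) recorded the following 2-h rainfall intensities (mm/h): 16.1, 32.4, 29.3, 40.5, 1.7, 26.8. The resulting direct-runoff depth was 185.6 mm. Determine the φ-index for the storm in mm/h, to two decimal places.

Only the 5 blocks with intensity above φ contribute runoff: 16.1, 32.4, 29.3, 40.5, 26.8 mm/h.
Σ(I−φ)·Δt = d  ⇒  (16.1+32.4+29.3+40.5+26.8 − 5φ)·2 = 185.6
φ = (145.1 − 185.6/2) / 5 = 10.46 mm/h.

φ ≈ 10.46 mm/h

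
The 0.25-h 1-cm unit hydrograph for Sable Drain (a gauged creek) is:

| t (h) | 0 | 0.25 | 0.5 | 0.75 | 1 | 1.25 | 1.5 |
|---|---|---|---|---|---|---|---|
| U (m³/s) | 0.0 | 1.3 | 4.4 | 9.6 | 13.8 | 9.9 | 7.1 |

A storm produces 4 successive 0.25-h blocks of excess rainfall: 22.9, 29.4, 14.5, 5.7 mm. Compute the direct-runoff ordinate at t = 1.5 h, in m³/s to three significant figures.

By discrete convolution, Q_j = Σ (P_i / 10 mm) · U_{j−i}.
At t = 1.5 h (j=6): Q = (22.9/10)·7.1 + (29.4/10)·9.9 + (14.5/10)·13.8 + (5.7/10)·9.6 = 70.8 m³/s.

Q ≈ 70.8 m³/s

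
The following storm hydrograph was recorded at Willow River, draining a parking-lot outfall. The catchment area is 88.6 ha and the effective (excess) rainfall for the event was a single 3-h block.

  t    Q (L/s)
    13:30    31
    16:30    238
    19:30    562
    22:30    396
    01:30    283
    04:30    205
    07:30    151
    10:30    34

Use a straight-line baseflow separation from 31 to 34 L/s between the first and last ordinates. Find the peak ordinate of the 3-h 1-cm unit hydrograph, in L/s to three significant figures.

Direct runoff: 0.00, 206.57, 530.14, 363.71, 250.29, 171.86, 117.43, 0.00 L/s; ΣQ_DR = 1640 L/s, peak = 530.14 L/s.
Runoff depth d = ΣQ_DR·Δt / A = 1640 × 10800 / (88.6 ha) = 19.99 mm.
The 1-cm UH is the DRH scaled by (10 mm)/d, so U_p = 530.14 × 10/19.99 = 265 L/s.

U_p ≈ 265 L/s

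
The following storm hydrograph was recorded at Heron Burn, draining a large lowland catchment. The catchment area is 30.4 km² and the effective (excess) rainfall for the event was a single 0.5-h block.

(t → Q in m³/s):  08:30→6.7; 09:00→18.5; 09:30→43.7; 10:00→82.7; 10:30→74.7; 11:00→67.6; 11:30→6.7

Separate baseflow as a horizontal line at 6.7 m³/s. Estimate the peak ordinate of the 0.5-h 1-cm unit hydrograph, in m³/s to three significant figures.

Direct runoff: 0.0, 11.8, 37.0, 76.0, 68.0, 60.9, 0.0 m³/s; ΣQ_DR = 253.7 m³/s, peak = 76.0 m³/s.
Runoff depth d = ΣQ_DR·Δt / A = 253.7 × 1800 / (30.4 km²) = 15.02 mm.
The 1-cm UH is the DRH scaled by (10 mm)/d, so U_p = 76.0 × 10/15.02 = 50.6 m³/s.

U_p ≈ 50.6 m³/s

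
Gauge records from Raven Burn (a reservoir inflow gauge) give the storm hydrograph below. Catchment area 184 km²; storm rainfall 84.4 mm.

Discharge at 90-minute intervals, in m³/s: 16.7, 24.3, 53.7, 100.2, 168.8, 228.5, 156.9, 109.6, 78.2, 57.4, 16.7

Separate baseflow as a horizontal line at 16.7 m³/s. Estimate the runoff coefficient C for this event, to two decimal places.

ΣQ_DR = 827.3 m³/s; V = ΣQ_DR·Δt = 4.467 × 10^6 m³.
Runoff depth d = V / A = 24.28 mm.
C = d / P = 24.28 / 84.4 = 0.29.

C ≈ 0.29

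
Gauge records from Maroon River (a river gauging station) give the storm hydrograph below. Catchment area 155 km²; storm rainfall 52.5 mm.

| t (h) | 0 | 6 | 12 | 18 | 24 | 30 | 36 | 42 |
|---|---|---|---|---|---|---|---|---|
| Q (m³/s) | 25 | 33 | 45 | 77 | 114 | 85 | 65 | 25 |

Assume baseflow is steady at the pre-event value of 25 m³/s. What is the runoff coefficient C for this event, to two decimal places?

ΣQ_DR = 269.0 m³/s; V = ΣQ_DR·Δt = 5.810 × 10^6 m³.
Runoff depth d = V / A = 37.49 mm.
C = d / P = 37.49 / 52.5 = 0.71.

C ≈ 0.71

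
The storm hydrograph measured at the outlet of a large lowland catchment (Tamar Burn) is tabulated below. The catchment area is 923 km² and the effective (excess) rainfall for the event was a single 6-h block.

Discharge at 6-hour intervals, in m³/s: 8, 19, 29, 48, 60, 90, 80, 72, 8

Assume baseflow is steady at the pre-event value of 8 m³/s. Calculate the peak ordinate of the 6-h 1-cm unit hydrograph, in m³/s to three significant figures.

U_p ≈ 102 m³/s

Direct runoff: 0.0, 11.0, 21.0, 40.0, 52.0, 82.0, 72.0, 64.0, 0.0 m³/s; ΣQ_DR = 342.0 m³/s, peak = 82.0 m³/s.
Runoff depth d = ΣQ_DR·Δt / A = 342.0 × 21600 / (923 km²) = 8.003 mm.
The 1-cm UH is the DRH scaled by (10 mm)/d, so U_p = 82.0 × 10/8.003 = 102 m³/s.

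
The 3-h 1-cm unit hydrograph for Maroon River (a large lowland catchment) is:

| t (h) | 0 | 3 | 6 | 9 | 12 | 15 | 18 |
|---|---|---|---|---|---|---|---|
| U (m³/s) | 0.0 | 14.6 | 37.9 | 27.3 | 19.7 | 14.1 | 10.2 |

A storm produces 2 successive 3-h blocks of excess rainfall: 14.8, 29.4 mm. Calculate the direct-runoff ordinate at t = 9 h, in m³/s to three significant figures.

By discrete convolution, Q_j = Σ (P_i / 10 mm) · U_{j−i}.
At t = 9 h (j=3): Q = (14.8/10)·27.3 + (29.4/10)·37.9 = 152 m³/s.

Q ≈ 152 m³/s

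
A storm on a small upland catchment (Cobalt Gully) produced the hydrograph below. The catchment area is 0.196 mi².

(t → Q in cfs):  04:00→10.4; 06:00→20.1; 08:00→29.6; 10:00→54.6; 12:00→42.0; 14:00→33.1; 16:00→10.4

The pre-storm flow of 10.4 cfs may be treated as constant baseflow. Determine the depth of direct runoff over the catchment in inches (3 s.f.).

Direct runoff: 0.0, 9.7, 19.2, 44.2, 31.6, 22.7, 0.0 cfs; ΣQ_DR = 127.4 cfs.
V = ΣQ_DR · Δt = 127.4 × 7200 s = 9.173 × 10^5 ft³.
Over A = 0.196 mi², depth = V / A = 2.01 in.

d ≈ 2.01 in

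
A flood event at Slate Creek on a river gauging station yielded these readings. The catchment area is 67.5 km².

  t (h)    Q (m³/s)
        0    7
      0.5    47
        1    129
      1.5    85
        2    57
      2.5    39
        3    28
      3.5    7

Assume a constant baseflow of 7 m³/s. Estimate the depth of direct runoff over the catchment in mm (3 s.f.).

Direct runoff: 0.0, 40.0, 122.0, 78.0, 50.0, 32.0, 21.0, 0.0 m³/s; ΣQ_DR = 343.0 m³/s.
V = ΣQ_DR · Δt = 343.0 × 1800 s = 6.174 × 10^5 m³.
Over A = 67.5 km², depth = V / A = 9.15 mm.

d ≈ 9.15 mm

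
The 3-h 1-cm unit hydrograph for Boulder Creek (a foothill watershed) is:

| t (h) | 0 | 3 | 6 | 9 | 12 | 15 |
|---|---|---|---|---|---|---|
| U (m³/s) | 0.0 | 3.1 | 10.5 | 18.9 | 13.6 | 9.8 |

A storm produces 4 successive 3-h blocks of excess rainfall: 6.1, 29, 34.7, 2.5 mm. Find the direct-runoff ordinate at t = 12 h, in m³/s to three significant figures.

By discrete convolution, Q_j = Σ (P_i / 10 mm) · U_{j−i}.
At t = 12 h (j=4): Q = (6.1/10)·13.6 + (29/10)·18.9 + (34.7/10)·10.5 + (2.5/10)·3.1 = 100 m³/s.

Q ≈ 100 m³/s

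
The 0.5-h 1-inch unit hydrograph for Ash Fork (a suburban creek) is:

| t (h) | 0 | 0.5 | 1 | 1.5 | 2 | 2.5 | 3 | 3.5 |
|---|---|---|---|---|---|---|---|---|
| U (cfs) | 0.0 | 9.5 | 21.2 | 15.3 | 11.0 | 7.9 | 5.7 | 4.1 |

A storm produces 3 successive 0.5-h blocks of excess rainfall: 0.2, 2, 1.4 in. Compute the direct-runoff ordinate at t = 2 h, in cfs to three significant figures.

Q ≈ 62.5 cfs

By discrete convolution, Q_j = Σ (P_i / 1 in) · U_{j−i}.
At t = 2 h (j=4): Q = (0.2/1)·11.0 + (2/1)·15.3 + (1.4/1)·21.2 = 62.5 cfs.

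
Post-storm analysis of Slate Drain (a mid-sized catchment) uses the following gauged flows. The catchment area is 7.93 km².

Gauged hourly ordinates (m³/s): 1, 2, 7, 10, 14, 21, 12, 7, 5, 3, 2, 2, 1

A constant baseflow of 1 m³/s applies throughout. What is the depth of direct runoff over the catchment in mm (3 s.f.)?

Direct runoff: 0.0, 1.0, 6.0, 9.0, 13.0, 20.0, 11.0, 6.0, 4.0, 2.0, 1.0, 1.0, 0.0 m³/s; ΣQ_DR = 74.00 m³/s.
V = ΣQ_DR · Δt = 74.00 × 3600 s = 2.664 × 10^5 m³.
Over A = 7.93 km², depth = V / A = 33.6 mm.

d ≈ 33.6 mm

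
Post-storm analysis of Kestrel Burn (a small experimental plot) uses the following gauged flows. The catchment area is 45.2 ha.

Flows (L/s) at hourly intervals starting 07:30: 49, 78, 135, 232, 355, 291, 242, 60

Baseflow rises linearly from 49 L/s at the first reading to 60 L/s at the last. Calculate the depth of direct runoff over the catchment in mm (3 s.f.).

Direct runoff: 0.00, 27.43, 82.86, 178.29, 299.71, 234.14, 183.57, 0.00 L/s; ΣQ_DR = 1006 L/s.
V = ΣQ_DR · Δt = 1006 × 3600 s = 3.622 × 10^6 L.
Over A = 45.2 ha, depth = V / A = 8.01 mm.

d ≈ 8.01 mm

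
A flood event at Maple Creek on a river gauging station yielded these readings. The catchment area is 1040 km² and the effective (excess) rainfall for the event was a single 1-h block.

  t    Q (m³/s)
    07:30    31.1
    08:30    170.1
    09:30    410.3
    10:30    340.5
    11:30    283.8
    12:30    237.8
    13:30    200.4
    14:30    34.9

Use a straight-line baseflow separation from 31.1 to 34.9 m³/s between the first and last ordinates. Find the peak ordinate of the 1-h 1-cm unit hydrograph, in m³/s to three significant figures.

Direct runoff: 0.00, 138.46, 378.11, 307.77, 250.53, 203.99, 166.04, 0.00 m³/s; ΣQ_DR = 1445 m³/s, peak = 378.11 m³/s.
Runoff depth d = ΣQ_DR·Δt / A = 1445 × 3600 / (1040 km²) = 5.002 mm.
The 1-cm UH is the DRH scaled by (10 mm)/d, so U_p = 378.11 × 10/5.002 = 756 m³/s.

U_p ≈ 756 m³/s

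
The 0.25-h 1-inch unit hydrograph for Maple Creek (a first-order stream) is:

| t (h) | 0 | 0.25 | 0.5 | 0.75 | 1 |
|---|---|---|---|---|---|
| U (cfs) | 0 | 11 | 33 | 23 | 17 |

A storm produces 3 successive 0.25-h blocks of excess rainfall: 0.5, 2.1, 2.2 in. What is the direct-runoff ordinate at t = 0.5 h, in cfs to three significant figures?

By discrete convolution, Q_j = Σ (P_i / 1 in) · U_{j−i}.
At t = 0.5 h (j=2): Q = (0.5/1)·33 + (2.1/1)·11 + (2.2/1)·0 = 39.6 cfs.

Q ≈ 39.6 cfs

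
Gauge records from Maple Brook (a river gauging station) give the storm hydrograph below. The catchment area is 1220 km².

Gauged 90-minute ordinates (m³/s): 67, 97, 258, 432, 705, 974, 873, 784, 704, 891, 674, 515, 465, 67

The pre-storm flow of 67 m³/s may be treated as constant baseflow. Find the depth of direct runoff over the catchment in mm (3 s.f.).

d ≈ 29.1 mm

Direct runoff: 0.0, 30.0, 191.0, 365.0, 638.0, 907.0, 806.0, 717.0, 637.0, 824.0, 607.0, 448.0, 398.0, 0.0 m³/s; ΣQ_DR = 6568 m³/s.
V = ΣQ_DR · Δt = 6568 × 5400 s = 3.547 × 10^7 m³.
Over A = 1220 km², depth = V / A = 29.1 mm.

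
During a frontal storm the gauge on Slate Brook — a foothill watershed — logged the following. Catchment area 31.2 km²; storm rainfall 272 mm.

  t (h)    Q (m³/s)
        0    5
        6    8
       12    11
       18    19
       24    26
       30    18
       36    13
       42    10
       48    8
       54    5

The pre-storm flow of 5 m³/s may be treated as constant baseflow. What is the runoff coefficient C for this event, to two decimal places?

ΣQ_DR = 73.00 m³/s; V = ΣQ_DR·Δt = 1.577 × 10^6 m³.
Runoff depth d = V / A = 50.54 mm.
C = d / P = 50.54 / 272 = 0.19.

C ≈ 0.19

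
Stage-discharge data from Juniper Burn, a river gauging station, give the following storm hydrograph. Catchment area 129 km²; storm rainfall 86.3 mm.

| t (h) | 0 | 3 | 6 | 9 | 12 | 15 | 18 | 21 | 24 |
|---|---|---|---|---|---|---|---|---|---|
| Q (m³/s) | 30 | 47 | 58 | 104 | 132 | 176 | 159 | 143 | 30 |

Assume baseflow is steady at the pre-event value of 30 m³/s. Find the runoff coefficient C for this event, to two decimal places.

C ≈ 0.59

ΣQ_DR = 609.0 m³/s; V = ΣQ_DR·Δt = 6.577 × 10^6 m³.
Runoff depth d = V / A = 50.99 mm.
C = d / P = 50.99 / 86.3 = 0.59.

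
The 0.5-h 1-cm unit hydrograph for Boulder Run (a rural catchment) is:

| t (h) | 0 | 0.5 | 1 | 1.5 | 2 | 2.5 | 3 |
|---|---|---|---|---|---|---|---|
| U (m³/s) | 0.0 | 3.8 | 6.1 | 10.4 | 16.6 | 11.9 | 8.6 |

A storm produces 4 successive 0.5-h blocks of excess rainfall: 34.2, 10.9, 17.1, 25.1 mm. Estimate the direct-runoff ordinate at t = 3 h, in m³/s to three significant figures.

By discrete convolution, Q_j = Σ (P_i / 10 mm) · U_{j−i}.
At t = 3 h (j=6): Q = (34.2/10)·8.6 + (10.9/10)·11.9 + (17.1/10)·16.6 + (25.1/10)·10.4 = 96.9 m³/s.

Q ≈ 96.9 m³/s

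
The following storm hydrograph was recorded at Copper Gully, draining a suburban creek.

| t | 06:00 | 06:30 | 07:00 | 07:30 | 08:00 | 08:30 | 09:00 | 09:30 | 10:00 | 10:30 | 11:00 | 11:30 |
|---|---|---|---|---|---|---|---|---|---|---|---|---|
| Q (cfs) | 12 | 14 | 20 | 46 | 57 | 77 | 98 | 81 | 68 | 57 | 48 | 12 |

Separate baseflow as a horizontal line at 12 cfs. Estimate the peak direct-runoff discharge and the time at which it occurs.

Subtracting baseflow gives direct-runoff ordinates: 0.0, 2.0, 8.0, 34.0, 45.0, 65.0, 86.0, 69.0, 56.0, 45.0, 36.0, 0.0 cfs.
The maximum is 86.0 cfs, occurring at the reading for t = 09:00.

Q_p = 86.0 cfs at t = 09:00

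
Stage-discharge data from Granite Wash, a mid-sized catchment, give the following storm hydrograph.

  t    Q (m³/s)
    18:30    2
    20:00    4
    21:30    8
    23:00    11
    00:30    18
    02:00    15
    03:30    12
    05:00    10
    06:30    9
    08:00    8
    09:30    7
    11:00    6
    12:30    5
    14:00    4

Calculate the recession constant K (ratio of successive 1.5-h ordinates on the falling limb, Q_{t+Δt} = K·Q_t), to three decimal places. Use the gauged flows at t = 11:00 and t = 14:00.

K ≈ 0.816

Using the recession-limb readings at t = 11:00 and t = 14:00: Q falls from 6 to 4 m³/s over 2 intervals.
K = (Q₂/Q₁)^(1/2) = (4/6)^(1/2) = 0.816.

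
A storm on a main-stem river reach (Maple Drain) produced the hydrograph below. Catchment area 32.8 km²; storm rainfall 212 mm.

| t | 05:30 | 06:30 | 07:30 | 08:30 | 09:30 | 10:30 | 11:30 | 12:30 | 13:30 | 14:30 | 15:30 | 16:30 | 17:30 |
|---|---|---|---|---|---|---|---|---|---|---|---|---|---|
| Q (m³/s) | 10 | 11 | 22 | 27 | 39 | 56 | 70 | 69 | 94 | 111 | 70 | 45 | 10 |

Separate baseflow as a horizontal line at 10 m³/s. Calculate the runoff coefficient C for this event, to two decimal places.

C ≈ 0.26

ΣQ_DR = 504.0 m³/s; V = ΣQ_DR·Δt = 1.814 × 10^6 m³.
Runoff depth d = V / A = 55.32 mm.
C = d / P = 55.32 / 212 = 0.26.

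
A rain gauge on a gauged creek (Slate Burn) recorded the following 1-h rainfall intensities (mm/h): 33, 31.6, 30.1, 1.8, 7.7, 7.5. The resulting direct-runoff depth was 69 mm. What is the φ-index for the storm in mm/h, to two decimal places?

Only the 3 blocks with intensity above φ contribute runoff: 33, 31.6, 30.1 mm/h.
Σ(I−φ)·Δt = d  ⇒  (33+31.6+30.1 − 3φ)·1 = 69
φ = (94.70 − 69/1) / 3 = 8.57 mm/h.

φ ≈ 8.57 mm/h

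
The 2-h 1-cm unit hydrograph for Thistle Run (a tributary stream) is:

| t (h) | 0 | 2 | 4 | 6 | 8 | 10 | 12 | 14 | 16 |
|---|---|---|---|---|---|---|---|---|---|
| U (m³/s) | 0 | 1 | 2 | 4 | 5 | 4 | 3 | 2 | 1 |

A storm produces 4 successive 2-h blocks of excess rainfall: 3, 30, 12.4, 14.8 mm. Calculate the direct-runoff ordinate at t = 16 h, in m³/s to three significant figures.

By discrete convolution, Q_j = Σ (P_i / 10 mm) · U_{j−i}.
At t = 16 h (j=8): Q = (3/10)·1 + (30/10)·2 + (12.4/10)·3 + (14.8/10)·4 = 15.9 m³/s.

Q ≈ 15.9 m³/s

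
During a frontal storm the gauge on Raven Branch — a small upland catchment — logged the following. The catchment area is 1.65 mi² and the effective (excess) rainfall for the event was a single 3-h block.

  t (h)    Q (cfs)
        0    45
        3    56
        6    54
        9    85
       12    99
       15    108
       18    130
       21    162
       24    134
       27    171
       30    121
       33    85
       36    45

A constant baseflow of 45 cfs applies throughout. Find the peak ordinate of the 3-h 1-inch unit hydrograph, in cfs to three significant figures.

Direct runoff: 0.0, 11.0, 9.0, 40.0, 54.0, 63.0, 85.0, 117.0, 89.0, 126.0, 76.0, 40.0, 0.0 cfs; ΣQ_DR = 710.0 cfs, peak = 126.0 cfs.
Runoff depth d = ΣQ_DR·Δt / A = 710.0 × 10800 / (1.65 mi²) = 2.000 in.
The 1-inch UH is the DRH scaled by (1 in)/d, so U_p = 126.0 × 1/2.000 = 63.0 cfs.

U_p ≈ 63.0 cfs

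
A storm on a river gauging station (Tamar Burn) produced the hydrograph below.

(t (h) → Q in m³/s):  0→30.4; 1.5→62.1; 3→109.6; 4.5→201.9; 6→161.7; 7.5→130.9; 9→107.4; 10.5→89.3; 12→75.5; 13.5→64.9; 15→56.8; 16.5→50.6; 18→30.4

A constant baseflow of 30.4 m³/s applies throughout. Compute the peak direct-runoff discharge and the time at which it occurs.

Q_p = 171.5 m³/s at t = 4.5 h

Subtracting baseflow gives direct-runoff ordinates: 0.0, 31.7, 79.2, 171.5, 131.3, 100.5, 77.0, 58.9, 45.1, 34.5, 26.4, 20.2, 0.0 m³/s.
The maximum is 171.5 m³/s, occurring at the reading for t = 4.5 h.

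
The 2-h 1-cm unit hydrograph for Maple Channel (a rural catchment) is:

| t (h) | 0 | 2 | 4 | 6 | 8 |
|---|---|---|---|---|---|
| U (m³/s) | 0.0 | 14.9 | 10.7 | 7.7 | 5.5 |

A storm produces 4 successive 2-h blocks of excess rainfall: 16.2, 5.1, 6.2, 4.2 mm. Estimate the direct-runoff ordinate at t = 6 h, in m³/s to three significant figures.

Q ≈ 27.2 m³/s

By discrete convolution, Q_j = Σ (P_i / 10 mm) · U_{j−i}.
At t = 6 h (j=3): Q = (16.2/10)·7.7 + (5.1/10)·10.7 + (6.2/10)·14.9 + (4.2/10)·0.0 = 27.2 m³/s.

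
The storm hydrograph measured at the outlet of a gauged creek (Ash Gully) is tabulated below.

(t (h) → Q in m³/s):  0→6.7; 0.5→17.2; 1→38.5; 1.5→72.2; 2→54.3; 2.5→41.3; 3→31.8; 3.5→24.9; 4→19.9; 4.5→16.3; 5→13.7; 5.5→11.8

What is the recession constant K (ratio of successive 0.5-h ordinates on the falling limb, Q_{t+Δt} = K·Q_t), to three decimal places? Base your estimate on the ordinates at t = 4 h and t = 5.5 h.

K ≈ 0.840

Using the recession-limb readings at t = 4 h and t = 5.5 h: Q falls from 19.9 to 11.8 m³/s over 3 intervals.
K = (Q₂/Q₁)^(1/3) = (11.8/19.9)^(1/3) = 0.840.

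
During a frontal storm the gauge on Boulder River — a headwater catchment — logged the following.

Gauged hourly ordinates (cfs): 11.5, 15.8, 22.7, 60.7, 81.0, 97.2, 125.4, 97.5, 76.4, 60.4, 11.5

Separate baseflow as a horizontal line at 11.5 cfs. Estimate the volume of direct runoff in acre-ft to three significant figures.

Direct-runoff ordinates (Q − Q_b): 0.0, 4.3, 11.2, 49.2, 69.5, 85.7, 113.9, 86.0, 64.9, 48.9, 0.0 cfs.
ΣQ_DR = 533.6 cfs.
With Δt = 1 h = 3600 s, V = ΣQ_DR · Δt = 533.6 × 3600 = 1.92 × 10^6 ft³ = 44.1 acre-ft.

V ≈ 44.1 acre-ft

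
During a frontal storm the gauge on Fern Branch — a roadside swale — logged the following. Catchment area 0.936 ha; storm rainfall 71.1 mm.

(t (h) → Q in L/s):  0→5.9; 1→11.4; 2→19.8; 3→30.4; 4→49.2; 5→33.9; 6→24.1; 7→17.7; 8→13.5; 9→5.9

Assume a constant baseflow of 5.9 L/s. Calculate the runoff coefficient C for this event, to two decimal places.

ΣQ_DR = 152.8 L/s; V = ΣQ_DR·Δt = 5.501 × 10^5 L.
Runoff depth d = V / A = 58.77 mm.
C = d / P = 58.77 / 71.1 = 0.83.

C ≈ 0.83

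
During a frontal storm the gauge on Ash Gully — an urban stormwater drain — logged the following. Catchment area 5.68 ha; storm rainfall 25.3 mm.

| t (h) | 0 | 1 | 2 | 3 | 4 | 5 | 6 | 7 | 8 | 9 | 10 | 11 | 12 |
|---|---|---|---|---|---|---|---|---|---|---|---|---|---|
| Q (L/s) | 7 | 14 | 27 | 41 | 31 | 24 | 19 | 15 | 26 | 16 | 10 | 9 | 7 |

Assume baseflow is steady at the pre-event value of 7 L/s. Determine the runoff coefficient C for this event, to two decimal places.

C ≈ 0.39

ΣQ_DR = 155.0 L/s; V = ΣQ_DR·Δt = 5.580 × 10^5 L.
Runoff depth d = V / A = 9.824 mm.
C = d / P = 9.824 / 25.3 = 0.39.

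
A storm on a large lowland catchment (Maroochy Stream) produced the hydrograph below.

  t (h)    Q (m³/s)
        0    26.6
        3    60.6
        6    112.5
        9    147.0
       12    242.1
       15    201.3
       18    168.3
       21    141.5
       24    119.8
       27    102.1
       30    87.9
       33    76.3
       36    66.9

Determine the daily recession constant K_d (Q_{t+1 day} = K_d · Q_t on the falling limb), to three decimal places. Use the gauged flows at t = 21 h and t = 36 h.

K_d ≈ 0.302

Between t = 21 h and t = 36 h the flow falls from 141.5 to 66.9 m³/s over 5×3 h = 15 h.
Per-interval ratio K = (66.9/141.5)^(1/5) = 0.8609; K_d = K^(24/3) = 0.302.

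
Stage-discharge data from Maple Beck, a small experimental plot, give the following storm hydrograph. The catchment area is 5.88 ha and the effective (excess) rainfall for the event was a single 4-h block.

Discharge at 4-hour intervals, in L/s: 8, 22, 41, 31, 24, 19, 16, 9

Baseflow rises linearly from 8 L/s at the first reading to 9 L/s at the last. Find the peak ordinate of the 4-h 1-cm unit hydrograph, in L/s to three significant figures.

Direct runoff: 0.00, 13.86, 32.71, 22.57, 15.43, 10.29, 7.14, 0.00 L/s; ΣQ_DR = 102.0 L/s, peak = 32.71 L/s.
Runoff depth d = ΣQ_DR·Δt / A = 102.0 × 14400 / (5.88 ha) = 24.98 mm.
The 1-cm UH is the DRH scaled by (10 mm)/d, so U_p = 32.71 × 10/24.98 = 13.1 L/s.

U_p ≈ 13.1 L/s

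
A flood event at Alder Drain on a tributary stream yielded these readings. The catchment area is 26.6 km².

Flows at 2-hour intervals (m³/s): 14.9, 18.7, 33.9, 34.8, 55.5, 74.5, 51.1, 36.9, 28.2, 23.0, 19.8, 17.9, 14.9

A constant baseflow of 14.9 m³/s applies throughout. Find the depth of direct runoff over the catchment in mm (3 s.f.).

Direct runoff: 0.0, 3.8, 19.0, 19.9, 40.6, 59.6, 36.2, 22.0, 13.3, 8.1, 4.9, 3.0, 0.0 m³/s; ΣQ_DR = 230.4 m³/s.
V = ΣQ_DR · Δt = 230.4 × 7200 s = 1.659 × 10^6 m³.
Over A = 26.6 km², depth = V / A = 62.4 mm.

d ≈ 62.4 mm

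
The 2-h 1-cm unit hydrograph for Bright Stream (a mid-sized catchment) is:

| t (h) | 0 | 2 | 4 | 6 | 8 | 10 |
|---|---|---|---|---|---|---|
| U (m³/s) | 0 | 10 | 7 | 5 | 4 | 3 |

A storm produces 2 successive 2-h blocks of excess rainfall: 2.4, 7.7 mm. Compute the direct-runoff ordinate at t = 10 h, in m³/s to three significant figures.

Q ≈ 3.80 m³/s

By discrete convolution, Q_j = Σ (P_i / 10 mm) · U_{j−i}.
At t = 10 h (j=5): Q = (2.4/10)·3 + (7.7/10)·4 = 3.80 m³/s.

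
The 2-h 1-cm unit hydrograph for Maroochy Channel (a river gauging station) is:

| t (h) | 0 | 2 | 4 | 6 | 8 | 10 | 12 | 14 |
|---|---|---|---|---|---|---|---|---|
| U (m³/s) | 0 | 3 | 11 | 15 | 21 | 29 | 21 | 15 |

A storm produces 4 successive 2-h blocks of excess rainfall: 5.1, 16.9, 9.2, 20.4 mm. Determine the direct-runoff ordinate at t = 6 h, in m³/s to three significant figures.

By discrete convolution, Q_j = Σ (P_i / 10 mm) · U_{j−i}.
At t = 6 h (j=3): Q = (5.1/10)·15 + (16.9/10)·11 + (9.2/10)·3 + (20.4/10)·0 = 29.0 m³/s.

Q ≈ 29.0 m³/s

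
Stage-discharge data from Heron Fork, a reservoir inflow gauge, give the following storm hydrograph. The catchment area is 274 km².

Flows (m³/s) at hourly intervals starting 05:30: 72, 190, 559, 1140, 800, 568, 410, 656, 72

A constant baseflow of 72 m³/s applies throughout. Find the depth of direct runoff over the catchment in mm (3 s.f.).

d ≈ 50.2 mm

Direct runoff: 0.0, 118.0, 487.0, 1068.0, 728.0, 496.0, 338.0, 584.0, 0.0 m³/s; ΣQ_DR = 3819 m³/s.
V = ΣQ_DR · Δt = 3819 × 3600 s = 1.375 × 10^7 m³.
Over A = 274 km², depth = V / A = 50.2 mm.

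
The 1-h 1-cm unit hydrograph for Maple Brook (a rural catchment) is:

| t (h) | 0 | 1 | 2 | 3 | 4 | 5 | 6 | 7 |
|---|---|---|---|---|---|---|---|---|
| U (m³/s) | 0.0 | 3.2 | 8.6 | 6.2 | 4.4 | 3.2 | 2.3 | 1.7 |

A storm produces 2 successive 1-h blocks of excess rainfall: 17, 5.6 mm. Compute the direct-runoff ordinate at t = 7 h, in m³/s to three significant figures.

By discrete convolution, Q_j = Σ (P_i / 10 mm) · U_{j−i}.
At t = 7 h (j=7): Q = (17/10)·1.7 + (5.6/10)·2.3 = 4.18 m³/s.

Q ≈ 4.18 m³/s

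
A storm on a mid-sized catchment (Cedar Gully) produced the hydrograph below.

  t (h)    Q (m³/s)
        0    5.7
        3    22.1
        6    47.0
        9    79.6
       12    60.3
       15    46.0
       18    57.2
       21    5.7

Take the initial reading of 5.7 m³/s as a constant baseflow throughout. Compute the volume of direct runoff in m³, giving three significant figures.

V ≈ 3.00 × 10^6 m³

Direct-runoff ordinates (Q − Q_b): 0.0, 16.4, 41.3, 73.9, 54.6, 40.3, 51.5, 0.0 m³/s.
ΣQ_DR = 278.0 m³/s.
With Δt = 3 h = 10800 s, V = ΣQ_DR · Δt = 278.0 × 10800 = 3.00 × 10^6 m³.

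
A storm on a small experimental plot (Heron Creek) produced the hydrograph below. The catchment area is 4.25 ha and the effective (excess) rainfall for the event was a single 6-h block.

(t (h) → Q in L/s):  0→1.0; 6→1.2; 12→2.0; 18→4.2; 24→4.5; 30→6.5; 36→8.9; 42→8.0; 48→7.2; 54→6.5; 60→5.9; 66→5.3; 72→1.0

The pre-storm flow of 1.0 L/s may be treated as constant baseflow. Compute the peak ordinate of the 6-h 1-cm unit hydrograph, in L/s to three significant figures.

U_p ≈ 3.16 L/s

Direct runoff: 0.0, 0.2, 1.0, 3.2, 3.5, 5.5, 7.9, 7.0, 6.2, 5.5, 4.9, 4.3, 0.0 L/s; ΣQ_DR = 49.20 L/s, peak = 7.9 L/s.
Runoff depth d = ΣQ_DR·Δt / A = 49.20 × 21600 / (4.25 ha) = 25.01 mm.
The 1-cm UH is the DRH scaled by (10 mm)/d, so U_p = 7.9 × 10/25.01 = 3.16 L/s.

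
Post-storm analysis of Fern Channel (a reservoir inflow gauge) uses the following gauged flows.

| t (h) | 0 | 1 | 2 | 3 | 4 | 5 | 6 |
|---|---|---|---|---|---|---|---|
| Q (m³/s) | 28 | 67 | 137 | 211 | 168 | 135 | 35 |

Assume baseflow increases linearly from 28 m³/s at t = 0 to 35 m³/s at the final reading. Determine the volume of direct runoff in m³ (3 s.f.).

Direct-runoff ordinates (Q − Q_b): 0.00, 37.83, 106.67, 179.50, 135.33, 101.17, 0.00 m³/s.
ΣQ_DR = 560.5 m³/s.
With Δt = 1 h = 3600 s, V = ΣQ_DR · Δt = 560.5 × 3600 = 2.02 × 10^6 m³.

V ≈ 2.02 × 10^6 m³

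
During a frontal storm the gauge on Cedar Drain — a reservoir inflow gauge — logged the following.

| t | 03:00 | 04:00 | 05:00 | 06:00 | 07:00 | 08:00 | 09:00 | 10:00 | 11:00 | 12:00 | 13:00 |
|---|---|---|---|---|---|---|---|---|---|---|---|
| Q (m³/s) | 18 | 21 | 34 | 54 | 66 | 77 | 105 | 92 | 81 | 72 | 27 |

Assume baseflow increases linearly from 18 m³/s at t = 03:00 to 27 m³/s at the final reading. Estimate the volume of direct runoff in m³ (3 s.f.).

Direct-runoff ordinates (Q − Q_b): 0.00, 2.10, 14.20, 33.30, 44.40, 54.50, 81.60, 67.70, 55.80, 45.90, 0.00 m³/s.
ΣQ_DR = 399.5 m³/s.
With Δt = 1 h = 3600 s, V = ΣQ_DR · Δt = 399.5 × 3600 = 1.44 × 10^6 m³.

V ≈ 1.44 × 10^6 m³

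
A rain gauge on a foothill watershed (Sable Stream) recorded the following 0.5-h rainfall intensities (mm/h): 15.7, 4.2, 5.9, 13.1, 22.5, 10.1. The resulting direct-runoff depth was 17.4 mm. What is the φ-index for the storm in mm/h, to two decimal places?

Only the 4 blocks with intensity above φ contribute runoff: 15.7, 13.1, 22.5, 10.1 mm/h.
Σ(I−φ)·Δt = d  ⇒  (15.7+13.1+22.5+10.1 − 4φ)·0.5 = 17.4
φ = (61.40 − 17.4/0.5) / 4 = 6.65 mm/h.

φ ≈ 6.65 mm/h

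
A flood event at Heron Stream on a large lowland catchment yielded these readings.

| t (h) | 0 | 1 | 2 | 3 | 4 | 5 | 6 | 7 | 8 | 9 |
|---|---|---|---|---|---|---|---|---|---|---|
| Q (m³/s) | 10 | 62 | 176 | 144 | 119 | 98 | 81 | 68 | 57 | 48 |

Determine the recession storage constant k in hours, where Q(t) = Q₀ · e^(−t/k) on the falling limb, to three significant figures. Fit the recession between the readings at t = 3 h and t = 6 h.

k ≈ 5.21 h

On the falling limb, Q drops from 144 to 81 m³/s between t = 3 h and t = 6 h (Δt = 3 h).
k = −Δt / ln(Q₂/Q₁) = −3 / ln(81/144) = 5.21 h.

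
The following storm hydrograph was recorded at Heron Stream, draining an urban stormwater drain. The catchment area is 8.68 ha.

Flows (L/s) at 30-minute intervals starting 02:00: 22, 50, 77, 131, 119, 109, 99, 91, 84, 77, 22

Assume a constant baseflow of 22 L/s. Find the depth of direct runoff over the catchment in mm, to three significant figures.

Direct runoff: 0.0, 28.0, 55.0, 109.0, 97.0, 87.0, 77.0, 69.0, 62.0, 55.0, 0.0 L/s; ΣQ_DR = 639.0 L/s.
V = ΣQ_DR · Δt = 639.0 × 1800 s = 1.150 × 10^6 L.
Over A = 8.68 ha, depth = V / A = 13.3 mm.

d ≈ 13.3 mm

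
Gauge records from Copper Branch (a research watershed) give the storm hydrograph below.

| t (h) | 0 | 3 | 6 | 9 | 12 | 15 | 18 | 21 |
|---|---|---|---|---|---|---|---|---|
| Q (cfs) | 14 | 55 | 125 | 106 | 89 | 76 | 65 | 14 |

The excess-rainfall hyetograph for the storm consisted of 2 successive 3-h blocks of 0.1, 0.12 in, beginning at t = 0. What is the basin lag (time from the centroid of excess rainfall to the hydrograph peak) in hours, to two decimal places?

Centroid of excess rainfall: t_c = Σ P_i·t̄_i / ΣP_i = 3.1364 h (block centres at 1.5, 4.5 h).
Hydrograph peak occurs at t = 6 h, so basin lag t_L = 6 − 3.1364 = 2.86 h.

t_L ≈ 2.86 h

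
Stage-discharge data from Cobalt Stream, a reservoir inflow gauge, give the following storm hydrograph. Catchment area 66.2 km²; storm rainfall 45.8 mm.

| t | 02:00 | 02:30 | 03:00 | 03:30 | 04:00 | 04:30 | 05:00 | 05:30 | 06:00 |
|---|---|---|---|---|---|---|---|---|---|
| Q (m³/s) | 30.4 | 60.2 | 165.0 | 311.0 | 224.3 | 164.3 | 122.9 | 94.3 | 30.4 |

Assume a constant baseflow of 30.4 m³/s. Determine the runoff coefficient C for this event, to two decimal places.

C ≈ 0.55

ΣQ_DR = 929.2 m³/s; V = ΣQ_DR·Δt = 1.673 × 10^6 m³.
Runoff depth d = V / A = 25.27 mm.
C = d / P = 25.27 / 45.8 = 0.55.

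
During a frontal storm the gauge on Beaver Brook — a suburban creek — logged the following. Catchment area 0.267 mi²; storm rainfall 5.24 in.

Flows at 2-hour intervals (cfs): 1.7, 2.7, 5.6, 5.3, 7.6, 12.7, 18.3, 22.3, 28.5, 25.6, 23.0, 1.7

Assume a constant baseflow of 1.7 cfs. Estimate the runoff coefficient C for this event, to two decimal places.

C ≈ 0.30

ΣQ_DR = 134.6 cfs; V = ΣQ_DR·Δt = 9.691 × 10^5 ft³.
Runoff depth d = V / A = 1.562 in.
C = d / P = 1.562 / 5.24 = 0.30.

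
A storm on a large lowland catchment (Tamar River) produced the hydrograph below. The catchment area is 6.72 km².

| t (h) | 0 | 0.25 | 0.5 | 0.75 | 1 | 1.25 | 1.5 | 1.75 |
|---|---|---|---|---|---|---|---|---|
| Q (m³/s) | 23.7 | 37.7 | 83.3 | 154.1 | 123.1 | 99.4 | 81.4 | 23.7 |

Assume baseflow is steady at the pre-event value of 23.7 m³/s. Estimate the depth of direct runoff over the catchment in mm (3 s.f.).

Direct runoff: 0.0, 14.0, 59.6, 130.4, 99.4, 75.7, 57.7, 0.0 m³/s; ΣQ_DR = 436.8 m³/s.
V = ΣQ_DR · Δt = 436.8 × 900 s = 3.931 × 10^5 m³.
Over A = 6.72 km², depth = V / A = 58.5 mm.

d ≈ 58.5 mm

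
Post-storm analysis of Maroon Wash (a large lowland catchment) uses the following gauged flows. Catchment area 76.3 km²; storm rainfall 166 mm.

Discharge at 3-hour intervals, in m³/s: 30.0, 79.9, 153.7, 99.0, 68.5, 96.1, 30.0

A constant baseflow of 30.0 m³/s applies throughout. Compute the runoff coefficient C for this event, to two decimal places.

ΣQ_DR = 347.2 m³/s; V = ΣQ_DR·Δt = 3.750 × 10^6 m³.
Runoff depth d = V / A = 49.14 mm.
C = d / P = 49.14 / 166 = 0.30.

C ≈ 0.30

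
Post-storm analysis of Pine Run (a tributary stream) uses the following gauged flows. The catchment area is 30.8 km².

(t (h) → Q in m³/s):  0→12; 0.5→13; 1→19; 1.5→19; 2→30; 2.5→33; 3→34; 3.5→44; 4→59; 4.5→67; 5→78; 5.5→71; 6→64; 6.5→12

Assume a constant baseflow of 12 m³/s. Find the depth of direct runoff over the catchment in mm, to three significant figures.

Direct runoff: 0.0, 1.0, 7.0, 7.0, 18.0, 21.0, 22.0, 32.0, 47.0, 55.0, 66.0, 59.0, 52.0, 0.0 m³/s; ΣQ_DR = 387.0 m³/s.
V = ΣQ_DR · Δt = 387.0 × 1800 s = 6.966 × 10^5 m³.
Over A = 30.8 km², depth = V / A = 22.6 mm.

d ≈ 22.6 mm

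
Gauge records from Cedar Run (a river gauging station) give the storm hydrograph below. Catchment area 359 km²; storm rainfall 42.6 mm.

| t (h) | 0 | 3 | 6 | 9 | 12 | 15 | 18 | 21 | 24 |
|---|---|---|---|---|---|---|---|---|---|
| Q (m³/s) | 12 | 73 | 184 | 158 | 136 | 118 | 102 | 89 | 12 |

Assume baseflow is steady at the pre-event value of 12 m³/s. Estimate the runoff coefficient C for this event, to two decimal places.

ΣQ_DR = 776.0 m³/s; V = ΣQ_DR·Δt = 8.381 × 10^6 m³.
Runoff depth d = V / A = 23.34 mm.
C = d / P = 23.34 / 42.6 = 0.55.

C ≈ 0.55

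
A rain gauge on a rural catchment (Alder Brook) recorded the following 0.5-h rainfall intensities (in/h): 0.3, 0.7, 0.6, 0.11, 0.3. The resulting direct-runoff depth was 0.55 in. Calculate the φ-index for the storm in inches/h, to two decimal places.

Only the 4 blocks with intensity above φ contribute runoff: 0.3, 0.7, 0.6, 0.3 in/h.
Σ(I−φ)·Δt = d  ⇒  (0.3+0.7+0.6+0.3 − 4φ)·0.5 = 0.55
φ = (1.900 − 0.55/0.5) / 4 = 0.20 in/h.

φ ≈ 0.20 in/h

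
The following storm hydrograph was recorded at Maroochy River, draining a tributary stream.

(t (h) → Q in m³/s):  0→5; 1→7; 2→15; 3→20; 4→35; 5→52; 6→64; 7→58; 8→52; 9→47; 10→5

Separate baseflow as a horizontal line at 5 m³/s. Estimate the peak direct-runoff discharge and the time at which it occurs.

Q_p = 59.0 m³/s at t = 6 h

Subtracting baseflow gives direct-runoff ordinates: 0.0, 2.0, 10.0, 15.0, 30.0, 47.0, 59.0, 53.0, 47.0, 42.0, 0.0 m³/s.
The maximum is 59.0 m³/s, occurring at the reading for t = 6 h.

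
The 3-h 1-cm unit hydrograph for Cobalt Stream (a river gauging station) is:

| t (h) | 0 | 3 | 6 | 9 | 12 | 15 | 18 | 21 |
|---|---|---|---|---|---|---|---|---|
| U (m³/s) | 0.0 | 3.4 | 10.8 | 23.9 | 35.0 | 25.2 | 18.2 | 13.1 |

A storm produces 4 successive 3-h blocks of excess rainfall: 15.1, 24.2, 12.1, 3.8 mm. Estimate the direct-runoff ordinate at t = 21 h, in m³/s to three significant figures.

By discrete convolution, Q_j = Σ (P_i / 10 mm) · U_{j−i}.
At t = 21 h (j=7): Q = (15.1/10)·13.1 + (24.2/10)·18.2 + (12.1/10)·25.2 + (3.8/10)·35.0 = 108 m³/s.

Q ≈ 108 m³/s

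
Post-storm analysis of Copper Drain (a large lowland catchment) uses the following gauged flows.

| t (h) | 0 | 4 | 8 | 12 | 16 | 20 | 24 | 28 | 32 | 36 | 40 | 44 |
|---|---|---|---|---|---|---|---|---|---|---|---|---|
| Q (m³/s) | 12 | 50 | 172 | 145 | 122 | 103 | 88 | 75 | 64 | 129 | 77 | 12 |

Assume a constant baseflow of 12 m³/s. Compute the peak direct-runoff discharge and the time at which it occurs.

Subtracting baseflow gives direct-runoff ordinates: 0.0, 38.0, 160.0, 133.0, 110.0, 91.0, 76.0, 63.0, 52.0, 117.0, 65.0, 0.0 m³/s.
The maximum is 160.0 m³/s, occurring at the reading for t = 8 h.

Q_p = 160.0 m³/s at t = 8 h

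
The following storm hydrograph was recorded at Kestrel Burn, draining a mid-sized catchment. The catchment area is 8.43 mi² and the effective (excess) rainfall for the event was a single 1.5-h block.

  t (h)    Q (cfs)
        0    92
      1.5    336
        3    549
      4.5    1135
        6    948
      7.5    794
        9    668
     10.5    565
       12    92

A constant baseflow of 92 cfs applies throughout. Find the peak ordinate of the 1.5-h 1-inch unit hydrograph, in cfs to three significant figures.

U_p ≈ 869 cfs

Direct runoff: 0.0, 244.0, 457.0, 1043.0, 856.0, 702.0, 576.0, 473.0, 0.0 cfs; ΣQ_DR = 4351 cfs, peak = 1043.0 cfs.
Runoff depth d = ΣQ_DR·Δt / A = 4351 × 5400 / (8.43 mi²) = 1.200 in.
The 1-inch UH is the DRH scaled by (1 in)/d, so U_p = 1043.0 × 1/1.200 = 869 cfs.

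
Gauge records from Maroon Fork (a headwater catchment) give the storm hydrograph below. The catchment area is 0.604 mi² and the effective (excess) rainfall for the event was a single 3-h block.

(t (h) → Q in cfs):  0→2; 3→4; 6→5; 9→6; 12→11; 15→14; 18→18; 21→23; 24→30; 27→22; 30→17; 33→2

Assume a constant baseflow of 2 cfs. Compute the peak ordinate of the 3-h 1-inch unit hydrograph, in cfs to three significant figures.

Direct runoff: 0.0, 2.0, 3.0, 4.0, 9.0, 12.0, 16.0, 21.0, 28.0, 20.0, 15.0, 0.0 cfs; ΣQ_DR = 130.0 cfs, peak = 28.0 cfs.
Runoff depth d = ΣQ_DR·Δt / A = 130.0 × 10800 / (0.604 mi²) = 1.001 in.
The 1-inch UH is the DRH scaled by (1 in)/d, so U_p = 28.0 × 1/1.001 = 28.0 cfs.

U_p ≈ 28.0 cfs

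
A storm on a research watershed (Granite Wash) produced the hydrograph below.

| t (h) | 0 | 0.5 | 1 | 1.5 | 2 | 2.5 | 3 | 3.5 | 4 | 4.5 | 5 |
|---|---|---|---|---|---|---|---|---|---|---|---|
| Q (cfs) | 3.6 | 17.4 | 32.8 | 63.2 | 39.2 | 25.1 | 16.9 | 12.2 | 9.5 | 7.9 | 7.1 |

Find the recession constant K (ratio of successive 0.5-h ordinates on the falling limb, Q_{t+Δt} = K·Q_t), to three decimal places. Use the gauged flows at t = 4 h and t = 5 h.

Using the recession-limb readings at t = 4 h and t = 5 h: Q falls from 9.5 to 7.1 cfs over 2 intervals.
K = (Q₂/Q₁)^(1/2) = (7.1/9.5)^(1/2) = 0.865.

K ≈ 0.865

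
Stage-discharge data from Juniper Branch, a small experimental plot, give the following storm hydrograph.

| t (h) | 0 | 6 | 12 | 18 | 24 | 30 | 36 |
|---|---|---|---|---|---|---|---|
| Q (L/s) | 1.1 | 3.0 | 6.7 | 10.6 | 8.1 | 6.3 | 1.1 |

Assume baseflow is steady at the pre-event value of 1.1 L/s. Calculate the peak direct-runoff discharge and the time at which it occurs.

Subtracting baseflow gives direct-runoff ordinates: 0.0, 1.9, 5.6, 9.5, 7.0, 5.2, 0.0 L/s.
The maximum is 9.5 L/s, occurring at the reading for t = 18 h.

Q_p = 9.5 L/s at t = 18 h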